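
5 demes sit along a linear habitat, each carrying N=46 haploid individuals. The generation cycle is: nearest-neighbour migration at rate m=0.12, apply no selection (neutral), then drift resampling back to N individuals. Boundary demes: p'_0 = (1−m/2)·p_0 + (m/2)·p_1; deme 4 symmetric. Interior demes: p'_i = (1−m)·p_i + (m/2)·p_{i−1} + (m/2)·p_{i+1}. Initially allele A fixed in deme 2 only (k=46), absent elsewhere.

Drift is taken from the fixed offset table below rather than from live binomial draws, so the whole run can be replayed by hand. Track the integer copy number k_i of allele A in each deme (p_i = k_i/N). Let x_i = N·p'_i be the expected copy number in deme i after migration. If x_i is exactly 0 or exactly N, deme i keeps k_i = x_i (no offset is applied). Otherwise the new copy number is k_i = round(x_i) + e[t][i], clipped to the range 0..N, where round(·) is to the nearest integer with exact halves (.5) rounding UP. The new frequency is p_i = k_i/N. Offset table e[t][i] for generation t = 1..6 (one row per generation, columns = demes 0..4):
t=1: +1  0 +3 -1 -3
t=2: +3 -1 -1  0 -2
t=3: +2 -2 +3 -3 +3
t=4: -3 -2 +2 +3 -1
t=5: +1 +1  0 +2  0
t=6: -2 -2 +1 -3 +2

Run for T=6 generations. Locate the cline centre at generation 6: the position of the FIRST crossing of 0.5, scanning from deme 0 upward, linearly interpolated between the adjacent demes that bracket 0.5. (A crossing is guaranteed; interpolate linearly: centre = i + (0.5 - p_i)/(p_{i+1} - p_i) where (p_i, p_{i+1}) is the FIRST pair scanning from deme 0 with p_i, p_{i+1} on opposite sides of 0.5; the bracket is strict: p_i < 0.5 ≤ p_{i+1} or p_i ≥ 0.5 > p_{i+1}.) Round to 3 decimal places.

t=0: k=[0 0 46 0 0]
t=1: x=[0.0000 2.7600 40.4800 2.7600 0.0000] k=[0 3 43 2 0]
t=2: x=[0.1800 5.2200 38.1400 4.3400 0.1200] k=[3 4 37 4 0]
t=3: x=[3.0600 5.9200 33.0400 5.7400 0.2400] k=[5 4 36 3 3]
t=4: x=[4.9400 5.9800 32.1000 4.9800 3.0000] k=[2 4 34 8 2]
t=5: x=[2.1200 5.6800 30.6400 9.2000 2.3600] k=[3 7 31 11 2]
t=6: x=[3.2400 8.2000 28.3600 11.6600 2.5400] k=[1 6 29 9 5]

1.739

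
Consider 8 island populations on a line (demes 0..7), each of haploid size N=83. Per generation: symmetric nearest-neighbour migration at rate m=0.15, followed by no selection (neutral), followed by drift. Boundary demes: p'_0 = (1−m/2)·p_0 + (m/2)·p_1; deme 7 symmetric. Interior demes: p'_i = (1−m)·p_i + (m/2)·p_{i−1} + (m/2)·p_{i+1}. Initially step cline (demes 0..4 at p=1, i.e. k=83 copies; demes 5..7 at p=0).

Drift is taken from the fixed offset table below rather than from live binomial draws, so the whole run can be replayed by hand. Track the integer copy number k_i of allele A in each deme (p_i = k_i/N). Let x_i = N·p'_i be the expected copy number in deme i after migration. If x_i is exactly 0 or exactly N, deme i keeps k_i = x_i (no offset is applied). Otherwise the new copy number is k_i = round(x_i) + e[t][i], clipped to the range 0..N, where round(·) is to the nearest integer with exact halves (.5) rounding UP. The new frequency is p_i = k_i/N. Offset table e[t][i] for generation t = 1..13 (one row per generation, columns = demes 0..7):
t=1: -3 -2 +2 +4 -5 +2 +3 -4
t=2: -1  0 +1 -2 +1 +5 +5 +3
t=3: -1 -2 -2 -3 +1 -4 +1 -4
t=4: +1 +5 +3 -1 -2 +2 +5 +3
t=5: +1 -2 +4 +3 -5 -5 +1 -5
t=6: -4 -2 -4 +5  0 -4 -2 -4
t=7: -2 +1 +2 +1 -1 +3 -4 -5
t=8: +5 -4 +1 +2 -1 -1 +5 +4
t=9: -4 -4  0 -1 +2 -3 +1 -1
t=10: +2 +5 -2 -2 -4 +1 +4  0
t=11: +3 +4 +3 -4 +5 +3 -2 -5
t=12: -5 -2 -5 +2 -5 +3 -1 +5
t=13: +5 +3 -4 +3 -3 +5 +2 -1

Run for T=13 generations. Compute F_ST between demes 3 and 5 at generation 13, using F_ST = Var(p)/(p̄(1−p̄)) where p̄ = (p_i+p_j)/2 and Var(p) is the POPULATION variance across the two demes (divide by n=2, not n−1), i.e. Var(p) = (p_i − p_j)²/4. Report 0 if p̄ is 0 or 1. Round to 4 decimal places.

0.2203

t=0: k=[83 83 83 83 83 0 0 0]
t=1: x=[83.0000 83.0000 83.0000 83.0000 76.7750 6.2250 0.0000 0.0000] k=[83 83 83 83 72 8 0 0]
t=2: x=[83.0000 83.0000 83.0000 82.1750 68.0250 12.2000 0.6000 0.0000] k=[83 83 83 80 69 17 6 0]
t=3: x=[83.0000 83.0000 82.7750 79.4000 65.9250 20.0750 6.3750 0.4500] k=[83 83 81 76 67 16 7 0]
t=4: x=[83.0000 82.8500 80.7750 75.7000 63.8500 19.1500 7.1500 0.5250] k=[83 83 83 75 62 21 12 4]
t=5: x=[83.0000 83.0000 82.4000 74.6250 59.9000 23.4000 12.0750 4.6000] k=[83 83 83 78 55 18 13 0]
t=6: x=[83.0000 83.0000 82.6250 76.6500 53.9500 20.4000 12.4000 0.9750] k=[83 83 79 82 54 16 10 0]
t=7: x=[83.0000 82.7000 79.5250 79.6750 53.2500 18.4000 9.7000 0.7500] k=[83 83 82 81 52 21 6 0]
t=8: x=[83.0000 82.9250 82.0000 78.9000 51.8500 22.2000 6.6750 0.4500] k=[83 79 83 81 51 21 12 4]
t=9: x=[82.7000 79.6000 82.5500 78.9000 51.0000 22.5750 12.0750 4.6000] k=[79 76 83 78 53 20 13 4]
t=10: x=[78.7750 76.7500 82.1000 76.5000 52.4000 21.9500 12.8500 4.6750] k=[81 82 80 75 48 23 17 5]
t=11: x=[81.0750 81.7750 79.7750 73.3500 48.1500 24.4250 16.5500 5.9000] k=[83 83 83 69 53 27 15 1]
t=12: x=[83.0000 83.0000 81.9500 68.8500 52.2500 28.0500 14.8500 2.0500] k=[83 83 77 71 47 31 14 7]
t=13: x=[83.0000 82.5500 77.0000 69.6500 47.6000 30.9250 14.7500 7.5250] k=[83 83 73 73 45 36 17 7]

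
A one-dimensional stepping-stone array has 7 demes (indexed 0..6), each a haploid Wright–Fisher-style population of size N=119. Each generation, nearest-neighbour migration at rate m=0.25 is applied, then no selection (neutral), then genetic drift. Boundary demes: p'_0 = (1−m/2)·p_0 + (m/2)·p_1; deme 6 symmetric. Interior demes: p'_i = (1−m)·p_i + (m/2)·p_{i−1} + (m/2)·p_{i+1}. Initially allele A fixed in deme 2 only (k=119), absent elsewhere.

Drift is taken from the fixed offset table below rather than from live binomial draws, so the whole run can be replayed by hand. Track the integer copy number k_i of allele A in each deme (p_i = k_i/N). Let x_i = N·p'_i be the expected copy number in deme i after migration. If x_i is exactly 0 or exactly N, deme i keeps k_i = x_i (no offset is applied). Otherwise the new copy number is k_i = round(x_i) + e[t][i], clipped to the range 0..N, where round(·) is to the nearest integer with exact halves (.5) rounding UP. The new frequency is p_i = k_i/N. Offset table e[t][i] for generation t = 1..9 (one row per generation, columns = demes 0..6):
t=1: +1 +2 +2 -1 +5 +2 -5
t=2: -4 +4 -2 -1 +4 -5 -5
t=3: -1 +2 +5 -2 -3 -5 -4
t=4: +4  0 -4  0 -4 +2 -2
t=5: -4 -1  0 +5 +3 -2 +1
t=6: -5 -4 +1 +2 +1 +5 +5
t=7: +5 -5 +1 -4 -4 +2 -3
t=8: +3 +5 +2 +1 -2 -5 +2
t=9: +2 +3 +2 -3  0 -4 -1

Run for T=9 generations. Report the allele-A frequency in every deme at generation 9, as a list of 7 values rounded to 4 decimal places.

[0.1849, 0.2605, 0.3193, 0.2017, 0.0924, 0.0000, 0.0420]

t=0: k=[0 0 119 0 0 0 0]
t=1: x=[0.0000 14.8750 89.2500 14.8750 0.0000 0.0000 0.0000] k=[0 17 91 14 0 0 0]
t=2: x=[2.1250 24.1250 72.1250 21.8750 1.7500 0.0000 0.0000] k=[0 28 70 21 6 0 0]
t=3: x=[3.5000 29.7500 58.6250 25.2500 7.1250 0.7500 0.0000] k=[3 32 64 23 4 0 0]
t=4: x=[6.6250 32.3750 54.8750 25.7500 5.8750 0.5000 0.0000] k=[11 32 51 26 2 3 0]
t=5: x=[13.6250 31.7500 45.5000 26.1250 5.1250 2.5000 0.3750] k=[10 31 46 31 8 1 1]
t=6: x=[12.6250 30.2500 42.2500 30.0000 10.0000 1.8750 1.0000] k=[8 26 43 32 11 7 6]
t=7: x=[10.2500 25.8750 39.5000 30.7500 13.1250 7.3750 6.1250] k=[15 21 41 27 9 9 3]
t=8: x=[15.7500 22.7500 36.7500 26.5000 11.2500 8.2500 3.7500] k=[19 28 39 28 9 3 6]
t=9: x=[20.1250 28.2500 36.2500 27.0000 10.6250 4.1250 5.6250] k=[22 31 38 24 11 0 5]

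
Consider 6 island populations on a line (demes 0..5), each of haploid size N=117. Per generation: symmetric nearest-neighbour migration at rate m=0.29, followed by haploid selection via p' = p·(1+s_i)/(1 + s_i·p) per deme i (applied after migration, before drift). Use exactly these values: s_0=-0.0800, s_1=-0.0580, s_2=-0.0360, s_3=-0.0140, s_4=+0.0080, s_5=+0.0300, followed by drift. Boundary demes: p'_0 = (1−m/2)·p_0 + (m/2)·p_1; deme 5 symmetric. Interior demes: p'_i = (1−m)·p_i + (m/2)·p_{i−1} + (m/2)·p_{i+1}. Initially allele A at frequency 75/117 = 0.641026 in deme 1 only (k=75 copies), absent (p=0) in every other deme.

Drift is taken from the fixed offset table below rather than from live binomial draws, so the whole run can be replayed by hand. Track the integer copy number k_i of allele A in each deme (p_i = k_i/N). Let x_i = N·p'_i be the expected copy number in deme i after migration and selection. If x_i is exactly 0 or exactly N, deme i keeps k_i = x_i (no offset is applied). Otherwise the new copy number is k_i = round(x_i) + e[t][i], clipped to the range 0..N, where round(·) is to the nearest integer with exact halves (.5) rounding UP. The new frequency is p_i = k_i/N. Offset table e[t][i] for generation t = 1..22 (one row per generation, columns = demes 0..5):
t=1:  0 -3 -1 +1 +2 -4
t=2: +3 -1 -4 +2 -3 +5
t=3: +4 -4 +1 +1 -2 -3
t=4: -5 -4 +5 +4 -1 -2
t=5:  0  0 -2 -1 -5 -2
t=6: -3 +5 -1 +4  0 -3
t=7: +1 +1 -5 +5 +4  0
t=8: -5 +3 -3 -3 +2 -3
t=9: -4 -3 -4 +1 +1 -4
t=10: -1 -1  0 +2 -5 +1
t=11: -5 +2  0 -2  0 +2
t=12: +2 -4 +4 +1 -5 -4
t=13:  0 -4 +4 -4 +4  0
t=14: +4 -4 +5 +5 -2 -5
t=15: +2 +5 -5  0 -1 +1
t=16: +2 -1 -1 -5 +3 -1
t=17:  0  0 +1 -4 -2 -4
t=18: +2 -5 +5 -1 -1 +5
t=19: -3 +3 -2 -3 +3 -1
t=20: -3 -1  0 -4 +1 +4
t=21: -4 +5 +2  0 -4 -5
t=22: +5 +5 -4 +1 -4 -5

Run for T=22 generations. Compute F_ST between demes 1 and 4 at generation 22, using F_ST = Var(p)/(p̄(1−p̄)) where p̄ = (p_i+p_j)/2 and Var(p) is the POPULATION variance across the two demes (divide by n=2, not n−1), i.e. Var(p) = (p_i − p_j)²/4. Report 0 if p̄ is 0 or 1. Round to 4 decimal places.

0.0493

t=0: k=[0 75 0 0 0 0]
t=1: x=[10.0800 51.5215 10.5187 0.0000 0.0000 0.0000] k=[10 49 10 0 0 0]
t=2: x=[14.5584 36.1800 13.7537 1.4299 0.0000 0.0000] k=[18 35 10 3 0 0]
t=3: x=[19.0950 27.6292 12.2034 3.5314 0.4385 0.0000] k=[23 24 13 5 0 0]
t=4: x=[21.6358 21.2029 13.0051 5.3624 0.7308 0.0000] k=[17 17 18 9 0 0]
t=5: x=[15.8239 16.2890 16.0359 8.8836 1.3153 0.0000] k=[16 16 14 8 0 0]
t=6: x=[14.8828 14.9150 12.9905 7.6091 1.1692 0.0000] k=[12 20 12 12 1 0]
t=7: x=[12.2171 16.8018 12.7378 10.2721 2.4692 0.1493] k=[13 18 8 15 6 0]
t=8: x=[12.7466 15.0250 10.1208 12.5215 6.4836 0.8959] k=[8 18 7 10 8 0]
t=9: x=[8.7505 14.1928 8.7292 9.1553 7.1835 1.1944] k=[5 11 5 10 8 0]
t=10: x=[5.4222 8.7631 6.3705 8.8687 7.1835 1.1944] k=[4 8 6 11 2 2]
t=11: x=[4.2268 6.7403 6.7771 8.8539 3.3307 2.0589] k=[0 9 7 7 3 4]
t=12: x=[1.2017 7.0012 7.0434 6.3350 3.7538 3.9667] k=[3 3 11 7 0 0]
t=13: x=[2.7657 3.9268 8.9521 6.4782 1.0230 0.0000] k=[3 0 13 2 5 0]
t=14: x=[2.3639 2.1880 9.2042 3.9755 3.8697 0.7466] k=[6 0 14 9 2 0]
t=15: x=[4.7362 2.7357 10.8778 8.5970 2.7463 0.2987] k=[7 8 6 9 2 1]
t=16: x=[6.6057 7.1531 6.4963 7.4510 2.8924 1.1790] k=[9 6 5 2 6 0]
t=17: x=[7.9262 5.9437 4.5470 2.9739 4.5850 0.8959] k=[8 6 6 0 3 0]
t=18: x=[7.1308 5.9437 4.9531 1.2869 2.1467 0.4480] k=[9 1 10 0 1 5]
t=19: x=[7.2517 3.2696 6.9998 1.5730 1.4463 4.5474] k=[4 6 5 0 4 4]
t=20: x=[3.9584 5.2567 4.2667 1.2869 3.4466 4.1158] k=[1 4 4 0 4 8]
t=21: x=[1.3215 3.3642 3.3004 1.1439 4.0309 7.6281] k=[0 8 5 1 0 3]
t=22: x=[1.0680 6.0527 4.6872 1.4152 0.5846 2.6402] k=[6 11 1 2 0 0]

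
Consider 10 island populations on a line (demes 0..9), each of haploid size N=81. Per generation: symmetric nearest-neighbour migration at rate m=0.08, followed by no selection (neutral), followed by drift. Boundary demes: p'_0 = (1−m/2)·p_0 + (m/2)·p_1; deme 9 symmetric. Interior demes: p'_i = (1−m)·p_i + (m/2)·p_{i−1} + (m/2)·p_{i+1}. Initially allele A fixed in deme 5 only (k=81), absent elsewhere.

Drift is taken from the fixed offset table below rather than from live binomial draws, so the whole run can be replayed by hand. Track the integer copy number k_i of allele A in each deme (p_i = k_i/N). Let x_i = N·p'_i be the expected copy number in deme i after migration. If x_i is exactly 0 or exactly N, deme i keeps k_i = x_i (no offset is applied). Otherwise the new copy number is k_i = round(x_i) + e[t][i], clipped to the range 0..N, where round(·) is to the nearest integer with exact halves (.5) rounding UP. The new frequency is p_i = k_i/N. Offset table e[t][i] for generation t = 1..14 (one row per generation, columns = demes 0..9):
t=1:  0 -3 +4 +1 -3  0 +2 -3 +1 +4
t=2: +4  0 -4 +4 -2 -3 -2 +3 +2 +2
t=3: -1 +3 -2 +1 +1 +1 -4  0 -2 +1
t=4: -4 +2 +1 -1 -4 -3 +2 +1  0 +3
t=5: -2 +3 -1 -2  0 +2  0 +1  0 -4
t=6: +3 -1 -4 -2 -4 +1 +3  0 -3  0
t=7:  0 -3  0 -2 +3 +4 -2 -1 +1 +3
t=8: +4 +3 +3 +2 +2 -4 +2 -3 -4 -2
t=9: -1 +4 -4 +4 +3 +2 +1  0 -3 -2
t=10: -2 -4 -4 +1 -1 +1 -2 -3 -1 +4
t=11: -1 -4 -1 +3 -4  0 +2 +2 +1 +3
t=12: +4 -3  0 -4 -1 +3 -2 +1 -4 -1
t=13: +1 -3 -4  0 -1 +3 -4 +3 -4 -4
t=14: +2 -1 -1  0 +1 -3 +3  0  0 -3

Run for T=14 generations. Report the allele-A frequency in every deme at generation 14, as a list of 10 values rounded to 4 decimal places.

t=0: k=[0 0 0 0 0 81 0 0 0 0]
t=1: x=[0.0000 0.0000 0.0000 0.0000 3.2400 74.5200 3.2400 0.0000 0.0000 0.0000] k=[0 0 0 0 0 75 5 0 0 0]
t=2: x=[0.0000 0.0000 0.0000 0.0000 3.0000 69.2000 7.6000 0.2000 0.0000 0.0000] k=[0 0 0 0 1 66 6 3 0 0]
t=3: x=[0.0000 0.0000 0.0000 0.0400 3.5600 61.0000 8.2800 3.0000 0.1200 0.0000] k=[0 0 0 1 5 62 4 3 0 0]
t=4: x=[0.0000 0.0000 0.0400 1.1200 7.1200 57.4000 6.2800 2.9200 0.1200 0.0000] k=[0 0 1 0 3 54 8 4 0 0]
t=5: x=[0.0000 0.0400 0.9200 0.1600 4.9200 50.1200 9.6800 4.0000 0.1600 0.0000] k=[0 3 0 0 5 52 10 5 0 0]
t=6: x=[0.1200 2.7600 0.1200 0.2000 6.6800 48.4400 11.4800 5.0000 0.2000 0.0000] k=[3 2 0 0 3 49 14 5 0 0]
t=7: x=[2.9600 1.9600 0.0800 0.1200 4.7200 45.7600 15.0400 5.1600 0.2000 0.0000] k=[3 0 0 0 8 50 13 4 1 0]
t=8: x=[2.8800 0.1200 0.0000 0.3200 9.3600 46.8400 14.1200 4.2400 1.0800 0.0400] k=[7 3 0 2 11 43 16 1 0 0]
t=9: x=[6.8400 3.0400 0.2000 2.2800 11.9200 40.6400 16.4800 1.5600 0.0400 0.0000] k=[6 7 0 6 15 43 17 2 0 0]
t=10: x=[6.0400 6.6800 0.5200 6.1200 15.7600 40.8400 17.4400 2.5200 0.0800 0.0000] k=[4 3 0 7 15 42 15 0 0 0]
t=11: x=[3.9600 2.9200 0.4000 7.0400 15.7600 39.8400 15.4800 0.6000 0.0000 0.0000] k=[3 0 0 10 12 40 17 3 0 0]
t=12: x=[2.8800 0.1200 0.4000 9.6800 13.0400 37.9600 17.3600 3.4400 0.1200 0.0000] k=[7 0 0 6 12 41 15 4 0 0]
t=13: x=[6.7200 0.2800 0.2400 6.0000 12.9200 38.8000 15.6000 4.2800 0.1600 0.0000] k=[8 0 0 6 12 42 12 7 0 0]
t=14: x=[7.6800 0.3200 0.2400 6.0000 12.9600 39.6000 13.0000 6.9200 0.2800 0.0000] k=[10 0 0 6 14 37 16 7 0 0]

[0.1235, 0.0000, 0.0000, 0.0741, 0.1728, 0.4568, 0.1975, 0.0864, 0.0000, 0.0000]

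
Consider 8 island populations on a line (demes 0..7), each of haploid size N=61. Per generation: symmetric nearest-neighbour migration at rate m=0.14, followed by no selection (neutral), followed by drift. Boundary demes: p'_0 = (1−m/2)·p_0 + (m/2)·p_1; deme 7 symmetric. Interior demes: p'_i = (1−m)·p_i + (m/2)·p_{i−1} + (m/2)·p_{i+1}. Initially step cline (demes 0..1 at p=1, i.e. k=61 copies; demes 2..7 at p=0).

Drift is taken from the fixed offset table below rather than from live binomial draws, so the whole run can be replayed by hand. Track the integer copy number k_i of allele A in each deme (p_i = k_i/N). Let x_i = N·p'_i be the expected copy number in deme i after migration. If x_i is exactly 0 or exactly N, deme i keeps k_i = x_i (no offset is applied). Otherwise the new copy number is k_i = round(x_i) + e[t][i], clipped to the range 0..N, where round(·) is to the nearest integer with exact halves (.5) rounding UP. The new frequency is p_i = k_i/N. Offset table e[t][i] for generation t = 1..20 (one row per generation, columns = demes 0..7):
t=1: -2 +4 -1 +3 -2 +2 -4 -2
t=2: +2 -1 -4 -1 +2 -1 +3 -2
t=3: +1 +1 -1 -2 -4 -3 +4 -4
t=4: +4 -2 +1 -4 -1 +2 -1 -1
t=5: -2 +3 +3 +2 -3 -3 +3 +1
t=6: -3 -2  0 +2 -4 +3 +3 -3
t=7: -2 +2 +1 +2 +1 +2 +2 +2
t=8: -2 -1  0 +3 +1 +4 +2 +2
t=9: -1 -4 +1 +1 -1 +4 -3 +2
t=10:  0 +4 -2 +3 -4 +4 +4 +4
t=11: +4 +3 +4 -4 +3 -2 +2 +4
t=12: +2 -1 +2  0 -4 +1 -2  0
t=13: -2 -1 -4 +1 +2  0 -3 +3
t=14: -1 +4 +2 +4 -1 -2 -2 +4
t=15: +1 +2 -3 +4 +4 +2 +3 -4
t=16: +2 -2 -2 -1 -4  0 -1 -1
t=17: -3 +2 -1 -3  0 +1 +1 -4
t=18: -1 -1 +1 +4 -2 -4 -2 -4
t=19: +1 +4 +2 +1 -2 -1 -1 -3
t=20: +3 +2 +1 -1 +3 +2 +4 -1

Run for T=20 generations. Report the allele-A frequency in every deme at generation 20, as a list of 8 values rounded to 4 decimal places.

[0.8197, 0.7377, 0.4754, 0.2951, 0.1475, 0.0820, 0.0984, 0.0000]

t=0: k=[61 61 0 0 0 0 0 0]
t=1: x=[61.0000 56.7300 4.2700 0.0000 0.0000 0.0000 0.0000 0.0000] k=[61 61 3 0 0 0 0 0]
t=2: x=[61.0000 56.9400 6.8500 0.2100 0.0000 0.0000 0.0000 0.0000] k=[61 56 3 0 0 0 0 0]
t=3: x=[60.6500 52.6400 6.5000 0.2100 0.0000 0.0000 0.0000 0.0000] k=[61 54 6 0 0 0 0 0]
t=4: x=[60.5100 51.1300 8.9400 0.4200 0.0000 0.0000 0.0000 0.0000] k=[61 49 10 0 0 0 0 0]
t=5: x=[60.1600 47.1100 12.0300 0.7000 0.0000 0.0000 0.0000 0.0000] k=[58 50 15 3 0 0 0 0]
t=6: x=[57.4400 48.1100 16.6100 3.6300 0.2100 0.0000 0.0000 0.0000] k=[54 46 17 6 0 0 0 0]
t=7: x=[53.4400 44.5300 18.2600 6.3500 0.4200 0.0000 0.0000 0.0000] k=[51 47 19 8 1 0 0 0]
t=8: x=[50.7200 45.3200 20.1900 8.2800 1.4200 0.0700 0.0000 0.0000] k=[49 44 20 11 2 4 0 0]
t=9: x=[48.6500 42.6700 21.0500 11.0000 2.7700 3.5800 0.2800 0.0000] k=[48 39 22 12 2 8 0 0]
t=10: x=[47.3700 38.4400 22.4900 12.0000 3.1200 7.0200 0.5600 0.0000] k=[47 42 20 15 0 11 5 0]
t=11: x=[46.6500 40.8100 21.1900 14.3000 1.8200 9.8100 5.0700 0.3500] k=[51 44 25 10 5 8 7 4]
t=12: x=[50.5100 43.1600 25.2800 10.7000 5.5600 7.7200 6.8600 4.2100] k=[53 42 27 11 2 9 5 4]
t=13: x=[52.2300 41.7200 26.9300 11.4900 3.1200 8.2300 5.2100 4.0700] k=[50 41 23 12 5 8 2 7]
t=14: x=[49.3700 40.3700 23.4900 12.2800 5.7000 7.3700 2.7700 6.6500] k=[48 44 25 16 5 5 1 11]
t=15: x=[47.7200 42.9500 25.7000 15.8600 5.7700 4.7200 1.9800 10.3000] k=[49 45 23 20 10 7 5 6]
t=16: x=[48.7200 43.7400 24.3300 19.5100 10.4900 7.0700 5.2100 5.9300] k=[51 42 22 19 6 7 4 5]
t=17: x=[50.3700 41.2300 23.1900 18.3000 6.9800 6.7200 4.2800 4.9300] k=[47 43 22 15 7 8 5 1]
t=18: x=[46.7200 41.8100 22.9800 14.9300 7.6300 7.7200 4.9300 1.2800] k=[46 41 24 19 6 4 3 0]
t=19: x=[45.6500 40.1600 24.8400 18.4400 6.7700 4.0700 2.8600 0.2100] k=[47 44 27 19 5 3 2 0]
t=20: x=[46.7900 43.0200 27.6300 18.5800 5.8400 3.0700 1.9300 0.1400] k=[50 45 29 18 9 5 6 0]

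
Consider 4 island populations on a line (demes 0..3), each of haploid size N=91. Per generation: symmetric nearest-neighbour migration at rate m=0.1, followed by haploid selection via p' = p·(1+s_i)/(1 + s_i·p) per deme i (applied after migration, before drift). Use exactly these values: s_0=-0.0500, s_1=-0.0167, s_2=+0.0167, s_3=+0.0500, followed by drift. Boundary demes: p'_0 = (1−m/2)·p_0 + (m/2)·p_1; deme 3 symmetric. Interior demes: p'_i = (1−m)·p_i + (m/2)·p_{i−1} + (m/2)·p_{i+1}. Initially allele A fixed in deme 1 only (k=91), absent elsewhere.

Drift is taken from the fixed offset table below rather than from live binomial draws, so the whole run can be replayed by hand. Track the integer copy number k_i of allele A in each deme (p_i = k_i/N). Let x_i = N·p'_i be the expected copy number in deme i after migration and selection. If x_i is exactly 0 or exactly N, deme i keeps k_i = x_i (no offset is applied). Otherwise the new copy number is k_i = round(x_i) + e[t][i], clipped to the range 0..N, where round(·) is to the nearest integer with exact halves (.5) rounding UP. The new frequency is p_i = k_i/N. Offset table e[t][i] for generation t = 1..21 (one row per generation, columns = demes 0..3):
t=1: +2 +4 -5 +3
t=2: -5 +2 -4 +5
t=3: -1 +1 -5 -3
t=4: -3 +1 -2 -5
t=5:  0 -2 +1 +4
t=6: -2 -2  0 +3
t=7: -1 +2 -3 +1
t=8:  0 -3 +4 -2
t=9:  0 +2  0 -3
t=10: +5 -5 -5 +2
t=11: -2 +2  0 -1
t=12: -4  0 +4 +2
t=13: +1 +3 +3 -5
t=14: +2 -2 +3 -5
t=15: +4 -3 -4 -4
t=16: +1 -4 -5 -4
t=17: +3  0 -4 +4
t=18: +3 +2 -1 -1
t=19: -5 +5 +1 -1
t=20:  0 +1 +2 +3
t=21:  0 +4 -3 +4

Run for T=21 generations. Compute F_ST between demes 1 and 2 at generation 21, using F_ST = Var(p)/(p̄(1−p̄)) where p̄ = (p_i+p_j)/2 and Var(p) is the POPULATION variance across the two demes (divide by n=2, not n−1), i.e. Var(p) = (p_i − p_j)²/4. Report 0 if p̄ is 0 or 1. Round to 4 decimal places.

t=0: k=[0 91 0 0]
t=1: x=[4.3333 81.7611 4.6221 0.0000] k=[6 86 0 0]
t=2: x=[9.5525 77.5076 4.3684 0.0000] k=[5 80 0 0]
t=3: x=[8.3527 71.9981 4.0638 0.0000] k=[7 73 0 0]
t=4: x=[9.8407 65.7439 3.7085 0.0000] k=[7 67 2 0]
t=5: x=[9.5525 60.4090 5.2311 0.1050] k=[10 58 6 4]
t=6: x=[11.8608 52.6268 8.6285 4.2953] k=[10 51 9 7]
t=7: x=[11.5238 46.4671 11.1612 7.4260] k=[11 48 8 8]
t=8: x=[12.2943 43.7673 10.1484 8.3632] k=[12 41 14 6]
t=9: x=[12.8726 37.8272 15.1581 6.6965] k=[13 40 15 4]
t=10: x=[13.7408 37.0296 15.9163 4.7656] k=[19 32 11 7]
t=11: x=[18.8712 29.9606 12.0218 7.5302] k=[17 32 12 7]
t=12: x=[17.0286 29.9109 12.9327 7.5823] k=[13 30 17 10]
t=13: x=[13.2584 28.1714 17.5332 10.8060] k=[14 31 21 6]
t=14: x=[14.2236 29.3144 21.0165 7.0613] k=[16 27 24 2]
t=15: x=[15.8668 25.9862 23.3362 3.2495] k=[20 23 19 0]
t=16: x=[19.3568 22.3647 18.4928 0.9970] k=[20 18 13 0]
t=17: x=[19.1140 17.6096 12.7809 0.6823] k=[22 18 9 5]
t=18: x=[20.9611 17.5106 9.3885 5.4444] k=[24 20 8 4]
t=19: x=[22.9096 19.3423 8.5271 4.3998] k=[18 24 10 3]
t=20: x=[17.5616 22.7118 10.5029 3.5110] k=[18 24 13 7]
t=21: x=[17.5616 22.8605 13.4386 7.6344] k=[18 27 10 12]

0.0539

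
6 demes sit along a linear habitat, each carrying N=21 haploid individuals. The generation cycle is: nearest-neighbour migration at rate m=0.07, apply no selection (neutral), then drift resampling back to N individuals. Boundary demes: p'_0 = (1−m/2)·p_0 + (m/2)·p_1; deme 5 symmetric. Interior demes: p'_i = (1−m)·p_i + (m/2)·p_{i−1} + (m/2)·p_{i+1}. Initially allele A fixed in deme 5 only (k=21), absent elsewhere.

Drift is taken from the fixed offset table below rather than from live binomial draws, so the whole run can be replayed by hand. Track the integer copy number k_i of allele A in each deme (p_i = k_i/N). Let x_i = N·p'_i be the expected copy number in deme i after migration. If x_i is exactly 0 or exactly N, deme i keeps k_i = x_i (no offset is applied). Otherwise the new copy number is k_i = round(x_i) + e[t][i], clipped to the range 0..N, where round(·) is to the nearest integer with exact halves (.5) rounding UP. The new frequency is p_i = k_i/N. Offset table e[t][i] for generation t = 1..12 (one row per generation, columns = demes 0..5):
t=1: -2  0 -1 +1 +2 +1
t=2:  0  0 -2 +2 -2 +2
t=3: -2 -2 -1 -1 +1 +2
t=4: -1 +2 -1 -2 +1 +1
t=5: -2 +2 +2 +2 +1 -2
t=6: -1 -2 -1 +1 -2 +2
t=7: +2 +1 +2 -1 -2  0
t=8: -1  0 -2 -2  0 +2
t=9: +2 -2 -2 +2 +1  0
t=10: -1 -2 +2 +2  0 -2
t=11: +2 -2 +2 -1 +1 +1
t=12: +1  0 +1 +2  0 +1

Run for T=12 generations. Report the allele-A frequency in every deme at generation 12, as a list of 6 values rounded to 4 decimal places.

t=0: k=[0 0 0 0 0 21]
t=1: x=[0.0000 0.0000 0.0000 0.0000 0.7350 20.2650] k=[0 0 0 0 3 21]
t=2: x=[0.0000 0.0000 0.0000 0.1050 3.5250 20.3700] k=[0 0 0 2 2 21]
t=3: x=[0.0000 0.0000 0.0700 1.9300 2.6650 20.3350] k=[0 0 0 1 4 21]
t=4: x=[0.0000 0.0000 0.0350 1.0700 4.4900 20.4050] k=[0 0 0 0 5 21]
t=5: x=[0.0000 0.0000 0.0000 0.1750 5.3850 20.4400] k=[0 0 0 2 6 18]
t=6: x=[0.0000 0.0000 0.0700 2.0700 6.2800 17.5800] k=[0 0 0 3 4 20]
t=7: x=[0.0000 0.0000 0.1050 2.9300 4.5250 19.4400] k=[0 0 2 2 3 19]
t=8: x=[0.0000 0.0700 1.9300 2.0350 3.5250 18.4400] k=[0 0 0 0 4 20]
t=9: x=[0.0000 0.0000 0.0000 0.1400 4.4200 19.4400] k=[0 0 0 2 5 19]
t=10: x=[0.0000 0.0000 0.0700 2.0350 5.3850 18.5100] k=[0 0 2 4 5 17]
t=11: x=[0.0000 0.0700 2.0000 3.9650 5.3850 16.5800] k=[0 0 4 3 6 18]
t=12: x=[0.0000 0.1400 3.8250 3.1400 6.3150 17.5800] k=[0 0 5 5 6 19]

[0.0000, 0.0000, 0.2381, 0.2381, 0.2857, 0.9048]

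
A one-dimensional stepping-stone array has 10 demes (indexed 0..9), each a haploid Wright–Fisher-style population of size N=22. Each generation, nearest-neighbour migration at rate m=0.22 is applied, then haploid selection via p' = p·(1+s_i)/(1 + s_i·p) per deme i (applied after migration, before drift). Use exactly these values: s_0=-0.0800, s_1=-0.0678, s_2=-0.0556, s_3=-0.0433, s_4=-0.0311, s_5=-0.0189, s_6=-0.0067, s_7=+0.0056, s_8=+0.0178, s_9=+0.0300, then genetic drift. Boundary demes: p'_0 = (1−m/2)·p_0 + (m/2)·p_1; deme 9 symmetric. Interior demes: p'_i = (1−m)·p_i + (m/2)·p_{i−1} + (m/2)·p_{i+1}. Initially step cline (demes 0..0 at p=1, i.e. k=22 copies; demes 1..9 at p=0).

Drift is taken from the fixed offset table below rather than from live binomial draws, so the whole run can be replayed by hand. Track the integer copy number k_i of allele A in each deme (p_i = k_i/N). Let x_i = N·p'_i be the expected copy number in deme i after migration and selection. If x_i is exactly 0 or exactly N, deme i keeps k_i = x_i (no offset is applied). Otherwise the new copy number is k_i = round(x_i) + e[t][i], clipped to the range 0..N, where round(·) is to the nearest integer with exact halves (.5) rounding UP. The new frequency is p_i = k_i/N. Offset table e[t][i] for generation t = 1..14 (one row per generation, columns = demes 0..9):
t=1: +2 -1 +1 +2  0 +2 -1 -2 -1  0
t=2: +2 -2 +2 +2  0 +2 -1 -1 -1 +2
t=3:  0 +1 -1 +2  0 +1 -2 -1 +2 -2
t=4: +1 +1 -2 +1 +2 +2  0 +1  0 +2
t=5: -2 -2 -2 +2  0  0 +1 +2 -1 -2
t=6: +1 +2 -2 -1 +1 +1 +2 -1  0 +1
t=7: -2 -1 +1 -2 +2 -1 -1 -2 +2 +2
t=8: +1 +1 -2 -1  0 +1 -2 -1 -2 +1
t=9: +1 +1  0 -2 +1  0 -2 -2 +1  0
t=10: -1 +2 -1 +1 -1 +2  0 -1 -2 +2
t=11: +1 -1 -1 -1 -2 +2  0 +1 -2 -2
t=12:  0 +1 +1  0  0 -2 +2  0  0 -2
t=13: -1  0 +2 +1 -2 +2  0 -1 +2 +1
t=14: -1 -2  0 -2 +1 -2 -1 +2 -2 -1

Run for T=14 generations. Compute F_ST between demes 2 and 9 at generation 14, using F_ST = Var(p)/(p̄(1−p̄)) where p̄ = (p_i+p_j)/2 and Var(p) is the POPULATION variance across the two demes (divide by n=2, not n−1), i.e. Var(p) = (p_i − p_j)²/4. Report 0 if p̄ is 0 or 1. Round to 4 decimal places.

0.1000

t=0: k=[22 0 0 0 0 0 0 0 0 0]
t=1: x=[19.3945 2.2729 0.0000 0.0000 0.0000 0.0000 0.0000 0.0000 0.0000 0.0000] k=[21 1 0 0 0 0 0 0 0 0]
t=2: x=[18.5652 2.9082 0.1039 0.0000 0.0000 0.0000 0.0000 0.0000 0.0000 0.0000] k=[21 1 2 0 0 0 0 0 0 0]
t=3: x=[18.5652 3.1174 1.5838 0.2106 0.0000 0.0000 0.0000 0.0000 0.0000 0.0000] k=[19 4 1 2 0 0 0 0 0 0]
t=4: x=[17.0369 5.0420 1.3649 1.6030 0.2132 0.0000 0.0000 0.0000 0.0000 0.0000] k=[18 6 0 3 2 0 0 0 0 0]
t=5: x=[16.3365 6.3386 0.9373 2.4616 1.8361 0.2159 0.0000 0.0000 0.0000 0.0000] k=[14 4 0 4 2 0 0 0 0 0]
t=6: x=[12.4521 4.4073 0.8329 3.2165 1.9433 0.2159 0.0000 0.0000 0.0000 0.0000] k=[13 6 0 2 3 1 0 0 0 0]
t=7: x=[11.7753 5.8051 0.8329 1.8149 2.5968 1.0901 0.1093 0.0000 0.0000 0.0000] k=[10 5 2 0 5 0 0 0 0 0]
t=8: x=[9.0034 4.9456 2.0034 0.7378 3.7997 0.5399 0.0000 0.0000 0.0000 0.0000] k=[10 6 0 0 4 2 0 0 0 0]
t=9: x=[9.1120 5.4858 0.6243 0.4213 3.2515 1.9656 0.2185 0.0000 0.0000 0.0000] k=[10 6 1 0 4 2 0 0 0 0]
t=10: x=[9.1120 5.5922 1.3649 0.5268 3.2515 1.9656 0.2185 0.0000 0.0000 0.0000] k=[8 8 0 2 2 4 0 0 0 0]
t=11: x=[7.5805 6.7862 1.0417 1.7089 2.1577 3.2863 0.4371 0.0000 0.0000 0.0000] k=[9 6 0 1 0 5 0 0 0 0]
t=12: x=[8.2361 5.3796 0.7286 0.7474 0.6401 3.8392 0.5464 0.0000 0.0000 0.0000] k=[8 6 2 1 1 2 3 0 0 0]
t=13: x=[7.3660 5.4858 2.2135 1.0643 1.0772 1.9656 2.5448 0.3318 0.0000 0.0000] k=[6 5 4 2 0 4 3 0 0 0]
t=14: x=[5.5374 4.7339 3.7102 1.9210 0.6401 3.3949 2.7637 0.3318 0.0000 0.0000] k=[5 3 4 0 2 1 2 2 0 0]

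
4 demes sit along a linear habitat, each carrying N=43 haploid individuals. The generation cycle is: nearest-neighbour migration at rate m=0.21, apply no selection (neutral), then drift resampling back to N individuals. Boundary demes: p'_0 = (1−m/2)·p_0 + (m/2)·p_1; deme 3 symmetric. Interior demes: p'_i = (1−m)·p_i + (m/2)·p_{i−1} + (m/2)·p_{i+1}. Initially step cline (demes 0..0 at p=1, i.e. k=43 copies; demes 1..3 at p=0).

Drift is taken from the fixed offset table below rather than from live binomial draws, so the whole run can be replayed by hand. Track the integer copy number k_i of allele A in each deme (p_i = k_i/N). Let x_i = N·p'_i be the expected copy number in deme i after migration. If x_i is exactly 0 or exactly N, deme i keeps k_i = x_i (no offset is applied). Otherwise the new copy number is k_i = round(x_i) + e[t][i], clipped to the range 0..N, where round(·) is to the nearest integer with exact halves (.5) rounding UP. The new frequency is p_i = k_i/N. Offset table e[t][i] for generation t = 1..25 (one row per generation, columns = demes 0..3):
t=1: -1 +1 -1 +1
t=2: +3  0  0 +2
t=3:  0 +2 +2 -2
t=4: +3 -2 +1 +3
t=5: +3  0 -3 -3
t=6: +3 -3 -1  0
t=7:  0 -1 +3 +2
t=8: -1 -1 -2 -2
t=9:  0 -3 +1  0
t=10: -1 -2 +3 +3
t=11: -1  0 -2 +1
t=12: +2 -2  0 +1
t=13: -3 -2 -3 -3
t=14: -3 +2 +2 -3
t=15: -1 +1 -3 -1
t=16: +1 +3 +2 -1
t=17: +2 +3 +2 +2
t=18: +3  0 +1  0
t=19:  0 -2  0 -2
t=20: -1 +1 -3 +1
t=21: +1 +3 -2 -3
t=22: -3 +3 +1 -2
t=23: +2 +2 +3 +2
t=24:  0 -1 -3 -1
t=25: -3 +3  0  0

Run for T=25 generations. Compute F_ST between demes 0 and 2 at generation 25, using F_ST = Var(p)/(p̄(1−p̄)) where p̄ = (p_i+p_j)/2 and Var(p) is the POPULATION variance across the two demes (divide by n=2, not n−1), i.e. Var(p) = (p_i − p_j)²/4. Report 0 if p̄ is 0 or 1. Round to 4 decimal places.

t=0: k=[43 0 0 0]
t=1: x=[38.4850 4.5150 0.0000 0.0000] k=[37 6 0 0]
t=2: x=[33.7450 8.6250 0.6300 0.0000] k=[37 9 1 0]
t=3: x=[34.0600 11.1000 1.7350 0.1050] k=[34 13 4 0]
t=4: x=[31.7950 14.2600 4.5250 0.4200] k=[35 12 6 3]
t=5: x=[32.5850 13.7850 6.3150 3.3150] k=[36 14 3 0]
t=6: x=[33.6900 15.1550 3.8400 0.3150] k=[37 12 3 0]
t=7: x=[34.3750 13.6800 3.6300 0.3150] k=[34 13 7 2]
t=8: x=[31.7950 14.5750 7.1050 2.5250] k=[31 14 5 1]
t=9: x=[29.2150 14.8400 5.5250 1.4200] k=[29 12 7 1]
t=10: x=[27.2150 13.2600 6.8950 1.6300] k=[26 11 10 5]
t=11: x=[24.4250 12.4700 9.5800 5.5250] k=[23 12 8 7]
t=12: x=[21.8450 12.7350 8.3150 7.1050] k=[24 11 8 8]
t=13: x=[22.6350 12.0500 8.3150 8.0000] k=[20 10 5 5]
t=14: x=[18.9500 10.5250 5.5250 5.0000] k=[16 13 8 2]
t=15: x=[15.6850 12.7900 7.8950 2.6300] k=[15 14 5 2]
t=16: x=[14.8950 13.1600 5.6300 2.3150] k=[16 16 8 1]
t=17: x=[16.0000 15.1600 8.1050 1.7350] k=[18 18 10 4]
t=18: x=[18.0000 17.1600 10.2100 4.6300] k=[21 17 11 5]
t=19: x=[20.5800 16.7900 11.0000 5.6300] k=[21 15 11 4]
t=20: x=[20.3700 15.2100 10.6850 4.7350] k=[19 16 8 6]
t=21: x=[18.6850 15.4750 8.6300 6.2100] k=[20 18 7 3]
t=22: x=[19.7900 17.0550 7.7350 3.4200] k=[17 20 9 1]
t=23: x=[17.3150 18.5300 9.3150 1.8400] k=[19 21 12 4]
t=24: x=[19.2100 19.8450 12.1050 4.8400] k=[19 19 9 4]
t=25: x=[19.0000 17.9500 9.5250 4.5250] k=[16 21 10 5]

0.0231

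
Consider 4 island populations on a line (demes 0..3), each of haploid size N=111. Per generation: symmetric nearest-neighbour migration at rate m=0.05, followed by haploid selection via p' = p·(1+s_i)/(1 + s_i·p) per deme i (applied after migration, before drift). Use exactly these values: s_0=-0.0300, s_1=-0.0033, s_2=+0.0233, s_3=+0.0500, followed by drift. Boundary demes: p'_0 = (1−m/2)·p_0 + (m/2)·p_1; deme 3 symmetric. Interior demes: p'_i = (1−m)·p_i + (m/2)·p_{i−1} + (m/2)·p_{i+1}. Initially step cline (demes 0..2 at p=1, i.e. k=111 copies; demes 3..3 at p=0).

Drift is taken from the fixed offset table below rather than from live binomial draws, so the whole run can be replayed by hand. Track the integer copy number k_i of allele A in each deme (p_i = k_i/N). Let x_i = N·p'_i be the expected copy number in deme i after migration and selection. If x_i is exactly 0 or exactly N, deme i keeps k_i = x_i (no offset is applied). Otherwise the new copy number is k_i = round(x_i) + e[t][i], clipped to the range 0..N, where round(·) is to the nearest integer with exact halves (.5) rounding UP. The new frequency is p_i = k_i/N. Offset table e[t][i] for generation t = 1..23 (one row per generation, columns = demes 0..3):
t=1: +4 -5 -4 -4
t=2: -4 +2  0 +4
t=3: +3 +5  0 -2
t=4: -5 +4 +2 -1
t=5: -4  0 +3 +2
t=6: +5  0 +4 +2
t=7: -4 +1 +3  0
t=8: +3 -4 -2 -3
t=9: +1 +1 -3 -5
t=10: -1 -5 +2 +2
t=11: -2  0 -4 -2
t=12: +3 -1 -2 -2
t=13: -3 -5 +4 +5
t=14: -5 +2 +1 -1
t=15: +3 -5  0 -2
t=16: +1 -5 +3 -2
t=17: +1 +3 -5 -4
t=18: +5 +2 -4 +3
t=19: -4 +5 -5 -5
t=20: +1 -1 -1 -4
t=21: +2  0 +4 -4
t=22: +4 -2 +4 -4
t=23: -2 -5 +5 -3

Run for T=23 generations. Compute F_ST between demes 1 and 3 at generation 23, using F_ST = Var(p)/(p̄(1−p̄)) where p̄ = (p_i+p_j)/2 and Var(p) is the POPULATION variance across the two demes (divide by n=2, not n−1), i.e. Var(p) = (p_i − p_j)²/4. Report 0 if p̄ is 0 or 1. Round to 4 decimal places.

0.2680

t=0: k=[111 111 111 0]
t=1: x=[111.0000 111.0000 108.2866 2.9101] k=[111 111 104 0]
t=2: x=[111.0000 110.8244 101.7718 2.7268] k=[111 111 102 7]
t=3: x=[111.0000 110.7743 100.0789 9.8024] k=[111 111 100 8]
t=4: x=[111.0000 110.7241 98.2375 10.7651] k=[111 111 100 10]
t=5: x=[111.0000 110.7241 98.2866 12.7919] k=[111 111 101 15]
t=6: x=[111.0000 110.7492 99.3425 17.8695] k=[111 111 103 20]
t=7: x=[111.0000 110.7993 101.3303 22.9505] k=[111 111 104 23]
t=8: x=[111.0000 110.8244 102.3358 25.9834] k=[111 107 100 23]
t=9: x=[110.8969 106.9120 98.5076 25.8807] k=[111 108 96 21]
t=10: x=[110.9227 107.7646 94.7471 23.7738] k=[110 103 97 26]
t=11: x=[109.7891 103.0005 95.6817 28.8034] k=[108 103 92 27]
t=12: x=[107.7812 102.8250 91.0300 29.6736] k=[111 102 89 28]
t=13: x=[110.7681 101.8723 88.2198 30.5944] k=[108 97 92 36]
t=14: x=[107.6268 97.1099 91.1039 38.6194] k=[103 99 92 38]
t=15: x=[102.6683 98.8894 91.2024 40.5979] k=[106 94 91 39]
t=16: x=[105.5441 94.1779 90.1676 41.5605] k=[107 89 93 40]
t=17: x=[106.4181 89.4927 91.9414 42.5983] k=[107 92 87 39]
t=18: x=[106.4952 92.1984 86.3693 41.4593] k=[111 94 82 44]
t=19: x=[110.5619 94.0776 81.8478 46.2608] k=[107 99 77 41]
t=20: x=[106.6752 98.6137 77.1939 43.1800] k=[108 98 76 39]
t=21: x=[107.6525 97.6613 76.1778 41.1806] k=[110 98 80 37]
t=22: x=[109.6603 97.8116 79.8933 39.3046] k=[111 96 84 35]
t=23: x=[110.6134 96.0322 83.5536 37.4256] k=[109 91 89 34]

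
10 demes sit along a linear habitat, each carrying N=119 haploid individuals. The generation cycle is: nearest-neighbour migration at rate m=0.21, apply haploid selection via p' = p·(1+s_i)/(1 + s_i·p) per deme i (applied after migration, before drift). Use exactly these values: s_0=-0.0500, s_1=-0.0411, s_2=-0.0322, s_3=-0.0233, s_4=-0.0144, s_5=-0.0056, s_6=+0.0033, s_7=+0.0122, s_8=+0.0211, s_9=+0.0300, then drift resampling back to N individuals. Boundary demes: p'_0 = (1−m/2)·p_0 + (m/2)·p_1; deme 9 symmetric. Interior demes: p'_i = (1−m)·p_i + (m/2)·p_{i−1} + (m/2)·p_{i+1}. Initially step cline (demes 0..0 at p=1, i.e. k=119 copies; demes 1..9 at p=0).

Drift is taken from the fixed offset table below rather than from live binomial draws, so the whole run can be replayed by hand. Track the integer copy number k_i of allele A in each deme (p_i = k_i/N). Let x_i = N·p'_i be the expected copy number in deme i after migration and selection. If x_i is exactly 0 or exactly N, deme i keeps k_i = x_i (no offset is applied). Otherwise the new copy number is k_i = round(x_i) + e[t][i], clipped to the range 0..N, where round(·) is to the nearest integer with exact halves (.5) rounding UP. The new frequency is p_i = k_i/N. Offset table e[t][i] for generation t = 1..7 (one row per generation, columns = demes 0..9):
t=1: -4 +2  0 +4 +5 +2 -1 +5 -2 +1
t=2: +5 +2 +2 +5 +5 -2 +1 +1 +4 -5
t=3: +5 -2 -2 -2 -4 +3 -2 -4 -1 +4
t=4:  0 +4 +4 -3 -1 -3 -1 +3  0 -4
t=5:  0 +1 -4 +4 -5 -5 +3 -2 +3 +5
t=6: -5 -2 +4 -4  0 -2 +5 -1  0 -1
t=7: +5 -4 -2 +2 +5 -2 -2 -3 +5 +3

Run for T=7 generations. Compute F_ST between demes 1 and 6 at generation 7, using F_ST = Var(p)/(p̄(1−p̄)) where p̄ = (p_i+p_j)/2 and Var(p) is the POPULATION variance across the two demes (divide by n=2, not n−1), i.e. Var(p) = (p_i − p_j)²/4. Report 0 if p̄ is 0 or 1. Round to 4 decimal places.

t=0: k=[119 0 0 0 0 0 0 0 0 0]
t=1: x=[105.9197 12.0334 0.0000 0.0000 0.0000 0.0000 0.0000 0.0000 0.0000 0.0000] k=[102 14 0 0 0 0 0 0 0 0]
t=2: x=[91.6958 21.0334 1.4232 0.0000 0.0000 0.0000 0.0000 0.0000 0.0000 0.0000] k=[97 23 3 0 0 0 0 0 0 0]
t=3: x=[88.0704 27.7666 4.6369 0.3077 0.0000 0.0000 0.0000 0.0000 0.0000 0.0000] k=[93 26 3 0 0 0 0 0 0 0]
t=4: x=[84.7271 29.6753 4.9426 0.3077 0.0000 0.0000 0.0000 0.0000 0.0000 0.0000] k=[85 34 9 0 0 0 0 0 0 0]
t=5: x=[78.2824 35.6729 10.3661 0.9232 0.0000 0.0000 0.0000 0.0000 0.0000 0.0000] k=[78 37 6 5 0 0 0 0 0 0]
t=6: x=[72.2473 36.9720 8.8773 4.4773 0.5175 0.0000 0.0000 0.0000 0.0000 0.0000] k=[67 35 13 0 1 0 0 0 0 0]
t=7: x=[62.1190 35.0042 13.5471 1.4362 0.7787 0.1044 0.0000 0.0000 0.0000 0.0000] k=[67 31 12 3 6 0 0 0 0 0]

0.1498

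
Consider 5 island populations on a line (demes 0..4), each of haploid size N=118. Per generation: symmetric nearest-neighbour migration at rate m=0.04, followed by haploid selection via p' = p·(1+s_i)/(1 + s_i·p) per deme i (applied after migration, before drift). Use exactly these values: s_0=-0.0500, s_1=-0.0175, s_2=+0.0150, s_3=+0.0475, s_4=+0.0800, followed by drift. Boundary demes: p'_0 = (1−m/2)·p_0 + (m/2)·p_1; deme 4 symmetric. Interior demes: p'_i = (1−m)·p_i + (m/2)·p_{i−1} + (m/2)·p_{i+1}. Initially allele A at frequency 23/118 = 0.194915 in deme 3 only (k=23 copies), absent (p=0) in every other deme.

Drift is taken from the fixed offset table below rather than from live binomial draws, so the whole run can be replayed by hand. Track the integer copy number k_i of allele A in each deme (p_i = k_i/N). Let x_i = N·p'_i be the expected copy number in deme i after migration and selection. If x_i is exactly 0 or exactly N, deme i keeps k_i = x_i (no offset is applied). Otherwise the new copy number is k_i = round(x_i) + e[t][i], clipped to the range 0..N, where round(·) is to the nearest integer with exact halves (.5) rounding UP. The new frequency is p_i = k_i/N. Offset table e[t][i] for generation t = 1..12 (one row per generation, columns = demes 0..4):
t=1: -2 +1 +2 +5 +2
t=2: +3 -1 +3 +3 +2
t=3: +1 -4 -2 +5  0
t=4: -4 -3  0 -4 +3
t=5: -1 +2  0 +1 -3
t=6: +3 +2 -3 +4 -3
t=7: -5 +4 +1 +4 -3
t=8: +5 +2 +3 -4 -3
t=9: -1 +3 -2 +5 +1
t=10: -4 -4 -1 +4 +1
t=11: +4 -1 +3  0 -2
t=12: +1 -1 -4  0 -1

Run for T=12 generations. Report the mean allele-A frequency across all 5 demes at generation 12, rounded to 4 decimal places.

t=0: k=[0 0 0 23 0]
t=1: x=[0.0000 0.0000 0.4669 22.9250 0.4966] k=[0 0 2 28 2]
t=2: x=[0.0000 0.0393 2.5164 27.9374 2.7170] k=[0 0 6 31 5]
t=3: x=[0.0000 0.1179 6.4705 31.0296 5.9394] k=[0 0 4 36 6]
t=4: x=[0.0000 0.0786 4.6257 35.9087 7.0962] k=[0 0 5 32 10]
t=5: x=[0.0000 0.0983 5.5178 32.0927 11.1960] k=[0 2 6 33 8]
t=6: x=[0.0380 2.0049 6.5515 33.0529 9.1274] k=[3 4 4 37 6]
t=7: x=[2.8727 3.9127 4.7271 36.8863 7.1177] k=[0 8 6 41 4]
t=8: x=[0.1520 7.6724 6.8352 40.7895 5.1028] k=[5 10 10 37 2]
t=9: x=[4.8555 9.7411 10.6838 36.9270 2.9107] k=[4 13 9 42 4]
t=10: x=[3.9780 12.5407 9.8739 41.8243 5.1243] k=[0 9 9 46 6]
t=11: x=[0.1710 8.6770 9.8739 45.7530 7.3103] k=[4 8 13 46 5]
t=12: x=[3.8827 7.8890 13.7397 45.8137 6.2609] k=[5 7 10 46 5]

0.1237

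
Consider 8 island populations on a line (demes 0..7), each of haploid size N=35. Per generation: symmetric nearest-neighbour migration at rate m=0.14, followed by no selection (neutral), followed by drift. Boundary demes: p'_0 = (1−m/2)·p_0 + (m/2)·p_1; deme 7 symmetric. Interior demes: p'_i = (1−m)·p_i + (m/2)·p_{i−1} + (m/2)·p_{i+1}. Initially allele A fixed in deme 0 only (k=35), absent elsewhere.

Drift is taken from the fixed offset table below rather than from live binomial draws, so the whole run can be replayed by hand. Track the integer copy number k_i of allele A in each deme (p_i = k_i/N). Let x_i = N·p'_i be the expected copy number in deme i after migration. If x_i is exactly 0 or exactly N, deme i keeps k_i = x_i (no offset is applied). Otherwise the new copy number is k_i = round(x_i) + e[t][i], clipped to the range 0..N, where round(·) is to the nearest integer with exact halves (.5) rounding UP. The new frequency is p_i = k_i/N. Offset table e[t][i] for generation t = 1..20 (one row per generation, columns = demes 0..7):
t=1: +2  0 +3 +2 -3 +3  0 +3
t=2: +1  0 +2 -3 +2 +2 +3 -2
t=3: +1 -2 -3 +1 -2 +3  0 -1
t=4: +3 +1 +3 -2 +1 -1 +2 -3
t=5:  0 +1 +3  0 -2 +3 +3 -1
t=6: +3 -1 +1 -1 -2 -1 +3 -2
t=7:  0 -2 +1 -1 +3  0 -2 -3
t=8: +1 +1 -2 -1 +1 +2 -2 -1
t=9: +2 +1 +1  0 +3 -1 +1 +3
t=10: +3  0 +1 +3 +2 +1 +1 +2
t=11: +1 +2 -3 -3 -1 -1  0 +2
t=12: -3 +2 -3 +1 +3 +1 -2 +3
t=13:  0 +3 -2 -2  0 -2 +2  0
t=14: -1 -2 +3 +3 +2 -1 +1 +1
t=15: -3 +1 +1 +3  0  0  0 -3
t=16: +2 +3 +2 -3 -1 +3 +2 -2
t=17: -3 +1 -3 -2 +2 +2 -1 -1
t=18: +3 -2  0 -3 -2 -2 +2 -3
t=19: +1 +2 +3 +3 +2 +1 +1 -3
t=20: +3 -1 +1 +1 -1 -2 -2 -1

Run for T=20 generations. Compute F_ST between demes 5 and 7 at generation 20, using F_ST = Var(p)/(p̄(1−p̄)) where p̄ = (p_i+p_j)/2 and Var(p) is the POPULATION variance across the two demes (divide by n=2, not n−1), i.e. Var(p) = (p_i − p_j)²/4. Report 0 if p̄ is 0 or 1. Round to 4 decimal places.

0.0769

t=0: k=[35 0 0 0 0 0 0 0]
t=1: x=[32.5500 2.4500 0.0000 0.0000 0.0000 0.0000 0.0000 0.0000] k=[35 2 0 0 0 0 0 0]
t=2: x=[32.6900 4.1700 0.1400 0.0000 0.0000 0.0000 0.0000 0.0000] k=[34 4 2 0 0 0 0 0]
t=3: x=[31.9000 5.9600 2.0000 0.1400 0.0000 0.0000 0.0000 0.0000] k=[33 4 0 1 0 0 0 0]
t=4: x=[30.9700 5.7500 0.3500 0.8600 0.0700 0.0000 0.0000 0.0000] k=[34 7 3 0 1 0 0 0]
t=5: x=[32.1100 8.6100 3.0700 0.2800 0.8600 0.0700 0.0000 0.0000] k=[32 10 6 0 0 3 0 0]
t=6: x=[30.4600 11.2600 5.8600 0.4200 0.2100 2.5800 0.2100 0.0000] k=[33 10 7 0 0 2 3 0]
t=7: x=[31.3900 11.4000 6.7200 0.4900 0.1400 1.9300 2.7200 0.2100] k=[31 9 8 0 3 2 1 0]
t=8: x=[29.4600 10.4700 7.5100 0.7700 2.7200 2.0000 1.0000 0.0700] k=[30 11 6 0 4 4 0 0]
t=9: x=[28.6700 11.9800 5.9300 0.7000 3.7200 3.7200 0.2800 0.0000] k=[31 13 7 1 7 3 1 0]
t=10: x=[29.7400 13.8400 7.0000 1.8400 6.3000 3.1400 1.0700 0.0700] k=[33 14 8 5 8 4 2 2]
t=11: x=[31.6700 14.9100 8.2100 5.4200 7.5100 4.1400 2.1400 2.0000] k=[33 17 5 2 7 3 2 4]
t=12: x=[31.8800 17.2800 5.6300 2.5600 6.3700 3.2100 2.2100 3.8600] k=[29 19 3 4 9 4 0 7]
t=13: x=[28.3000 18.5800 4.1900 4.2800 8.3000 4.0700 0.7700 6.5100] k=[28 22 2 2 8 2 3 7]
t=14: x=[27.5800 21.0200 3.4000 2.4200 7.1600 2.4900 3.2100 6.7200] k=[27 19 6 5 9 1 4 8]
t=15: x=[26.4400 18.6500 6.8400 5.3500 8.1600 1.7700 4.0700 7.7200] k=[23 20 8 8 8 2 4 5]
t=16: x=[22.7900 19.3700 8.8400 8.0000 7.5800 2.5600 3.9300 4.9300] k=[25 22 11 5 7 6 6 3]
t=17: x=[24.7900 21.4400 11.3500 5.5600 6.7900 6.0700 5.7900 3.2100] k=[22 22 8 4 9 8 5 2]
t=18: x=[22.0000 21.0200 8.7000 4.6300 8.5800 7.8600 5.0000 2.2100] k=[25 19 9 2 7 6 7 0]
t=19: x=[24.5800 18.7200 9.2100 2.8400 6.5800 6.1400 6.4400 0.4900] k=[26 21 12 6 9 7 7 0]
t=20: x=[25.6500 20.7200 12.2100 6.6300 8.6500 7.1400 6.5100 0.4900] k=[29 20 13 8 8 5 5 0]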